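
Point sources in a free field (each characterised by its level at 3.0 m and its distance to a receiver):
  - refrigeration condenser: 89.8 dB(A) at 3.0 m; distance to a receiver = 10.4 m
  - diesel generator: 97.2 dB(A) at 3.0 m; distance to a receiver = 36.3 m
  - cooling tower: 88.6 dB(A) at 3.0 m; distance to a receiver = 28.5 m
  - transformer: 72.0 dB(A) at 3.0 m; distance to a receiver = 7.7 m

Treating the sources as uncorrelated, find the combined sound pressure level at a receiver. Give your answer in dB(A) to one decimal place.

81.0 dB(A)

Propagate each source to the receiver with L = L_ref − 20·log₁₀(r/r_ref), then add intensities.
refrigeration condenser: 89.8 − 20·log₁₀(10.4/3.0) = 89.8 − 10.80 = 79.00 dB(A).
diesel generator: 97.2 − 20·log₁₀(36.3/3.0) = 97.2 − 21.66 = 75.54 dB(A).
cooling tower: 88.6 − 20·log₁₀(28.5/3.0) = 88.6 − 19.55 = 69.05 dB(A).
transformer: 72.0 − 20·log₁₀(7.7/3.0) = 72.0 − 8.19 = 63.81 dB(A).
Σ 10^(L/10) = 1.257e+08 → L_total = 10·log₁₀(1.257e+08) = 80.99 dB(A).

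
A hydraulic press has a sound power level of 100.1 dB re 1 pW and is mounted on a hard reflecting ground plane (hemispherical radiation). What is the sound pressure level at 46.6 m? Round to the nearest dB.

59 dB

The power spreads over a hemisphere of area 2π·r², so L_p = L_w − 10·log₁₀(2π·r²).
2π·r² = 1.364e+04 m², 10·log₁₀ of that is 41.350 dB.
L_p = 100.1 − 41.350 = 58.75 dB.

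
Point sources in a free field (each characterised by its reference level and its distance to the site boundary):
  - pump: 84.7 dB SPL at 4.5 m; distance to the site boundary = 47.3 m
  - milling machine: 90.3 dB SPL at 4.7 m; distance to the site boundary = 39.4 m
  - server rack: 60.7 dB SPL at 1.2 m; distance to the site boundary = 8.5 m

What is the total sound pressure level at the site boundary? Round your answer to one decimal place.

Propagate each source to the receiver with L = L_ref − 20·log₁₀(r/r_ref), then add intensities.
pump: 84.7 − 20·log₁₀(47.3/4.5) = 84.7 − 20.43 = 64.27 dB SPL.
milling machine: 90.3 − 20·log₁₀(39.4/4.7) = 90.3 − 18.47 = 71.83 dB SPL.
server rack: 60.7 − 20·log₁₀(8.5/1.2) = 60.7 − 17.00 = 43.70 dB SPL.
Σ 10^(L/10) = 1.794e+07 → L_total = 10·log₁₀(1.794e+07) = 72.54 dB SPL.

72.5 dB SPL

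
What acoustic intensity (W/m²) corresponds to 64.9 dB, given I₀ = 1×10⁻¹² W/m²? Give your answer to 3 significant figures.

3.09e-06 W/m²

I = I₀·10^(L/10) = 10⁻¹² × 10^(64.9/10) = 10^(-5.510).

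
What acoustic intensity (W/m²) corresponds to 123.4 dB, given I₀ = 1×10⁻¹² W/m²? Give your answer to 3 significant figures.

I/I₀ = 10^(123.4/10) = 2.188e+12, so I = 2.188e+12 × 10⁻¹² W/m².

2.19 W/m²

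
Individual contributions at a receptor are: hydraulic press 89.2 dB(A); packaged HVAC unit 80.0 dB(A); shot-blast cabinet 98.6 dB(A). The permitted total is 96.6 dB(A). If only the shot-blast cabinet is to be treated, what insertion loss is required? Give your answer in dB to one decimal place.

Everything except the shot-blast cabinet sums to 10^(89.2/10) + 10^(80.0/10) = 9.318e+08 in linear terms, 89.69 dB(A).
The limit corresponds to 10^(96.6/10) = 4.571e+09; subtracting the fixed part leaves 3.639e+09 for the shot-blast cabinet, i.e. 95.61 dB(A).
Required insertion loss = 98.6 − 95.61 = 2.99 dB.

3.0 dB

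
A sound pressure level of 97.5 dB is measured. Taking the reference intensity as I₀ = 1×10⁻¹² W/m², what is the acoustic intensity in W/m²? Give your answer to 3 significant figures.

L = 10·log₁₀(I/I₀) ⇒ I = I₀·10^(L/10) = 10⁻¹² × 10^9.75.

0.00562 W/m²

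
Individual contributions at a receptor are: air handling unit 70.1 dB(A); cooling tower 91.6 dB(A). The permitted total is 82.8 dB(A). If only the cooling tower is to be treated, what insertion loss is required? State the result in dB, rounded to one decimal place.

Everything except the cooling tower sums to 10^(70.1/10) = 1.023e+07 in linear terms, 70.10 dB(A).
To meet 82.8 dB(A) overall, the treated cooling tower may contribute at most 10^(82.8/10) − 1.023e+07 = 1.803e+08, i.e. 82.56 dB(A).
So the cooling tower must be reduced from 91.6 to 82.56 dB(A): IL = 9.04 dB.

9.0 dB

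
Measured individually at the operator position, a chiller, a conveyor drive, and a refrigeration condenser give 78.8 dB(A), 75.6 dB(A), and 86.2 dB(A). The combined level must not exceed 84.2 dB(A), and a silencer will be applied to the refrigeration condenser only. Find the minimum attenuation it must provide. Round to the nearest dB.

4 dB

Fixed contribution from the other sources: Σ 10^(L/10) = 10^(78.8/10) + 10^(75.6/10) = 1.122e+08 (80.50 dB(A)).
To meet 84.2 dB(A) overall, the treated refrigeration condenser may contribute at most 10^(84.2/10) − 1.122e+08 = 1.509e+08, i.e. 81.79 dB(A).
Required insertion loss = 86.2 − 81.79 = 4.41 dB.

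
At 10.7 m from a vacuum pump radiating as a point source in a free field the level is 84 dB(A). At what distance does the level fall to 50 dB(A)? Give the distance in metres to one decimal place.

Point-source spreading drops the level by 20·log₁₀(r₂/r₁); inverting, r₂/r₁ = 10^(ΔL/20).
r₂ = 10.7·10^((84−50)/20) = 10.7·10^(34.0/20) = 536.27 m.

536.3 m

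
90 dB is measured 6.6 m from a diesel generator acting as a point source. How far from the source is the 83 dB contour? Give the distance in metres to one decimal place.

14.8 m

Point-source spreading drops the level by 20·log₁₀(r₂/r₁); inverting, r₂/r₁ = 10^(ΔL/20).
r₂ = 6.6·10^((90−83)/20) = 6.6·10^(7.0/20) = 14.78 m.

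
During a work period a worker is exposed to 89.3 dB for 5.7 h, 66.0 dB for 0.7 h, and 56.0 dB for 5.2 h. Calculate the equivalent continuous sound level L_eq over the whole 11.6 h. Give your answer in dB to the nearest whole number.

86 dB

The energy average is taken in the linear domain: L_eq = 10·log₁₀[(Σ tᵢ·10^(Lᵢ/10))/T], T = 11.6 h.
Σ tᵢ·10^(Lᵢ/10) = 5.7·10^(89.3/10) + 0.7·10^(66.0/10) + 5.2·10^(56.0/10) = 4.856e+09.
L_eq = 10·log₁₀(4.856e+09/11.6) = 86.22 dB.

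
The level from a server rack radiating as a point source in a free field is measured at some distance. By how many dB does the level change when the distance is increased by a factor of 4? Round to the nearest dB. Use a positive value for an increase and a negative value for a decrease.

-12 dB

A point source loses 6 dB per doubling of distance; generally ΔL = −20·log₁₀(r₂/r₁).
ΔL = −20·log₁₀(4) = -12.04 dB.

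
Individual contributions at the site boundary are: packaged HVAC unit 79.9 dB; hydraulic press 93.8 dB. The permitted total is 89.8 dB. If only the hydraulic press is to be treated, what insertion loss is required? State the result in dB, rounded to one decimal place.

4.5 dB

Everything except the hydraulic press sums to 10^(79.9/10) = 9.772e+07 in linear terms, 79.90 dB.
The limit corresponds to 10^(89.8/10) = 9.550e+08; subtracting the fixed part leaves 8.573e+08 for the hydraulic press, i.e. 89.33 dB.
So the hydraulic press must be reduced from 93.8 to 89.33 dB: IL = 4.47 dB.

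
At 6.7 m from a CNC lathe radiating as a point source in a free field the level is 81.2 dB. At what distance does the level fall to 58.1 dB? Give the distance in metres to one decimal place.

95.7 m

Point-source spreading drops the level by 20·log₁₀(r₂/r₁); inverting, r₂/r₁ = 10^(ΔL/20).
r₂ = 6.7·10^((81.2−58.1)/20) = 6.7·10^(23.1/20) = 95.74 m.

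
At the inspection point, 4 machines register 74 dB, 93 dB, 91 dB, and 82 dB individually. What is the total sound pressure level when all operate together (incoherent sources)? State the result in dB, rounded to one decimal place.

For uncorrelated sources the intensities add, so convert each level to linear form, sum, and take 10·log₁₀ of the total.
Σ 10^(L/10) = 10^(74/10) + 10^(93/10) + 10^(91/10) + 10^(82/10) = 3.438e+09.
L_total = 10·log₁₀(3.438e+09) = 95.36 dB.

95.4 dB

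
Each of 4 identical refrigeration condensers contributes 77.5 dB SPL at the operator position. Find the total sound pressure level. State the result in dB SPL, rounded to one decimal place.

83.5 dB SPL

With 4 equal, uncorrelated contributions the intensity is 4× that of one unit, giving a rise of 10·log₁₀ 4.
L_total = 77.5 + 10·log₁₀(4) = 77.5 + 6.021 = 83.52 dB SPL.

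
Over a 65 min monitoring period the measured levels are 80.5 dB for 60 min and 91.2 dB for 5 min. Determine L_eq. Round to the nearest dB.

83 dB

The energy average is taken in the linear domain: L_eq = 10·log₁₀[(Σ tᵢ·10^(Lᵢ/10))/T], T = 65 min.
Σ tᵢ·10^(Lᵢ/10) = 60·10^(80.5/10) + 5·10^(91.2/10) = 1.332e+10.
L_eq = 10·log₁₀(1.332e+10/65) = 83.12 dB.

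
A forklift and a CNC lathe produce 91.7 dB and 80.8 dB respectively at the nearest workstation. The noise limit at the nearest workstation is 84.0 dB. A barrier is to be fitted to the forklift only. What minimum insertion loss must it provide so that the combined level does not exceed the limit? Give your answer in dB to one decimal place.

10.5 dB

The untreated sources together contribute 10^(80.8/10) = 1.202e+08, i.e. 80.80 dB.
To meet 84.0 dB overall, the treated forklift may contribute at most 10^(84.0/10) − 1.202e+08 = 1.310e+08, i.e. 81.17 dB.
So the forklift must be reduced from 91.7 to 81.17 dB: IL = 10.53 dB.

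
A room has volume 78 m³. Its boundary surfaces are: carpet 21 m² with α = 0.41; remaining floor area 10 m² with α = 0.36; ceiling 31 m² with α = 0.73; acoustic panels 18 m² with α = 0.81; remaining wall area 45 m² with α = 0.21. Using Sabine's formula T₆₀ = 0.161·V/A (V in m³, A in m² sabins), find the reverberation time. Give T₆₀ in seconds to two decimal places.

0.21 s

Summing Sᵢαᵢ: 21·0.41 + 10·0.36 + 31·0.73 + 18·0.81 + 45·0.21 = 58.87 m².
T₆₀ = 0.161 × 78 / 58.87 = 0.213 s.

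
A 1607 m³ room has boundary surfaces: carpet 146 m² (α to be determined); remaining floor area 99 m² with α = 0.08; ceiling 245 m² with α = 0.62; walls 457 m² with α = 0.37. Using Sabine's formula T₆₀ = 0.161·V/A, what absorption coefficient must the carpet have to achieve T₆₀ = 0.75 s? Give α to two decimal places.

0.11

Required total absorption A = 0.161·1607/0.75 = 344.97 m².
Absorption from the other surfaces = 99·0.08 + 245·0.62 + 457·0.37 = 328.91 m², so the carpet must supply 16.06 m² over 146 m².
α = 16.06/146 = 0.110.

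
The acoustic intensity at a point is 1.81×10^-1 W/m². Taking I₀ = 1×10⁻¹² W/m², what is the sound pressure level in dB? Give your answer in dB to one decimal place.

112.6 dB

Dividing by I₀ shifts the exponent by 12: I/I₀ = 1.81×10^11.
L = 10·(0.2577 + 11) = 112.58 dB.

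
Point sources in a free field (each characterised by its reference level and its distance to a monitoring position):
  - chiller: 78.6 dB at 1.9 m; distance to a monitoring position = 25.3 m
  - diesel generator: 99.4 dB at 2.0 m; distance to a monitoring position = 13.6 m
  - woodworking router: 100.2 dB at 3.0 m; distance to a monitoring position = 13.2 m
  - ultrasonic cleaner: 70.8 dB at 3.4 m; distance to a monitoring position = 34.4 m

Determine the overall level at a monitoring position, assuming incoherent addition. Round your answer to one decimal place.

First find each source's level at the receiver (point-source: −20·log₁₀(r/r_ref)), then combine on an intensity basis.
chiller: 78.6 − 20·log₁₀(25.3/1.9) = 78.6 − 22.49 = 56.11 dB.
diesel generator: 99.4 − 20·log₁₀(13.6/2.0) = 99.4 − 16.65 = 82.75 dB.
woodworking router: 100.2 − 20·log₁₀(13.2/3.0) = 100.2 − 12.87 = 87.33 dB.
ultrasonic cleaner: 70.8 − 20·log₁₀(34.4/3.4) = 70.8 − 20.10 = 50.70 dB.
Σ 10^(L/10) = 7.298e+08 → L_total = 10·log₁₀(7.298e+08) = 88.63 dB.

88.6 dB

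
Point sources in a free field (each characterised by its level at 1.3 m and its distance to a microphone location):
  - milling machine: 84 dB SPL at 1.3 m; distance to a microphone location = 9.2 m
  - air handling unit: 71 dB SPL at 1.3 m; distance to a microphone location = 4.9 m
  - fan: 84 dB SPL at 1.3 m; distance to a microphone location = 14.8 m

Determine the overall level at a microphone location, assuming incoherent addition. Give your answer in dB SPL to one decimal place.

First find each source's level at the receiver (point-source: −20·log₁₀(r/r_ref)), then combine on an intensity basis.
milling machine: 84 − 20·log₁₀(9.2/1.3) = 84 − 17.00 = 67.00 dB SPL.
air handling unit: 71 − 20·log₁₀(4.9/1.3) = 71 − 11.53 = 59.47 dB SPL.
fan: 84 − 20·log₁₀(14.8/1.3) = 84 − 21.13 = 62.87 dB SPL.
Σ 10^(L/10) = 7.840e+06 → L_total = 10·log₁₀(7.840e+06) = 68.94 dB SPL.

68.9 dB SPL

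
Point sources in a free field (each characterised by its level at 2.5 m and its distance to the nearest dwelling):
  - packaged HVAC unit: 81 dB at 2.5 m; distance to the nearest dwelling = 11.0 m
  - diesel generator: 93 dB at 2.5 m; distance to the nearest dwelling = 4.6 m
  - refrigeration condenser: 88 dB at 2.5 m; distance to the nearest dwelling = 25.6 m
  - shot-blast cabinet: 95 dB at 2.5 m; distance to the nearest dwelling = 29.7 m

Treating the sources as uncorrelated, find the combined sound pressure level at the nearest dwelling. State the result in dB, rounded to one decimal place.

Apply inverse-square spreading to bring every level to the receiver, then sum 10^(L/10).
packaged HVAC unit: 81 − 20·log₁₀(11.0/2.5) = 81 − 12.87 = 68.13 dB.
diesel generator: 93 − 20·log₁₀(4.6/2.5) = 93 − 5.30 = 87.70 dB.
refrigeration condenser: 88 − 20·log₁₀(25.6/2.5) = 88 − 20.21 = 67.79 dB.
shot-blast cabinet: 95 − 20·log₁₀(29.7/2.5) = 95 − 21.50 = 73.50 dB.
Σ 10^(L/10) = 6.243e+08 → L_total = 10·log₁₀(6.243e+08) = 87.95 dB.

88.0 dB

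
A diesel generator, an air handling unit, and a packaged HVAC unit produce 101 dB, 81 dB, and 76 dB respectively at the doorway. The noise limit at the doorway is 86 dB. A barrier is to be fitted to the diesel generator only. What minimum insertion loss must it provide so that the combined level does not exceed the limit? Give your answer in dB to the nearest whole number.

Everything except the diesel generator sums to 10^(81/10) + 10^(76/10) = 1.657e+08 in linear terms, 82.19 dB.
To meet 86 dB overall, the treated diesel generator may contribute at most 10^(86/10) − 1.657e+08 = 2.324e+08, i.e. 83.66 dB.
So the diesel generator must be reduced from 101 to 83.66 dB: IL = 17.34 dB.

17 dB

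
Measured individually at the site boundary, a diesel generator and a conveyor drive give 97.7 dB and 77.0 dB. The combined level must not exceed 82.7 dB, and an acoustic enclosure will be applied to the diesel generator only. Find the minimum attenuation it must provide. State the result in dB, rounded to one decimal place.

16.4 dB

Fixed contribution from the other source: Σ 10^(L/10) = 10^(77.0/10) = 5.012e+07 (77.00 dB).
The limit corresponds to 10^(82.7/10) = 1.862e+08; subtracting the fixed part leaves 1.361e+08 for the diesel generator, i.e. 81.34 dB.
So the diesel generator must be reduced from 97.7 to 81.34 dB: IL = 16.36 dB.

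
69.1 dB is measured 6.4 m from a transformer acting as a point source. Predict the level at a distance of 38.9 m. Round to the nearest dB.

Point-source attenuation: ΔL = 20·log₁₀(r₂/r₁) = 20·log₁₀(38.9/6.4) = 15.675 dB.
L₂ = 69.1 − 20·log₁₀(38.9/6.4) = 69.1 − 15.675 = 53.42 dB.

53 dB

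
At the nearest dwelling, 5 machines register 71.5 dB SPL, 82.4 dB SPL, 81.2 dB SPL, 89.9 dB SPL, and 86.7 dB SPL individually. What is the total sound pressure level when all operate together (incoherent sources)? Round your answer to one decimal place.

Incoherent sources combine by intensity addition: L_total = 10·log₁₀(Σ 10^(L_i/10)).
Σ 10^(L/10) = 10^(71.5/10) + 10^(82.4/10) + 10^(81.2/10) + 10^(89.9/10) + 10^(86.7/10) = 1.765e+09.
L_total = 10·log₁₀(1.765e+09) = 92.47 dB SPL.

92.5 dB SPL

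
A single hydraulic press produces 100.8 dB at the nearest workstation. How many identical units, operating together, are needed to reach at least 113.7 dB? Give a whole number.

The shortfall is 113.7 − 100.8 = 12.9 dB, and N units add 10·log₁₀ N, so need 10·log₁₀ N ≥ 12.9.
N ≥ 10^(12.9/10) = 19.498, so N = 20.

20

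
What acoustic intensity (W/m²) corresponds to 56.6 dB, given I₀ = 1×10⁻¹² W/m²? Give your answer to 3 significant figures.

I = I₀·10^(L/10) = 10⁻¹² × 10^(56.6/10) = 10^(-6.340).

4.57e-07 W/m²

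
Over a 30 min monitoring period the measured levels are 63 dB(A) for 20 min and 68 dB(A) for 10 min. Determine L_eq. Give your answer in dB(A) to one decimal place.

65.4 dB(A)

Weight each interval's intensity by its duration and average over T = 30 min:
Σ tᵢ·10^(Lᵢ/10) = 20·10^(63/10) + 10·10^(68/10) = 1.030e+08.
L_eq = 10·log₁₀(1.030e+08/30) = 65.36 dB(A).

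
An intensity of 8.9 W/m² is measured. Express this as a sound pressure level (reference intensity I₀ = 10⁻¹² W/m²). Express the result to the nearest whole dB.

L = 10·log₁₀(I/I₀) = 10·log₁₀(8.9/10⁻¹²) = 10·log₁₀(8.9×10^12).
L = 10·(0.9494 + 12) = 129.49 dB.

129 dB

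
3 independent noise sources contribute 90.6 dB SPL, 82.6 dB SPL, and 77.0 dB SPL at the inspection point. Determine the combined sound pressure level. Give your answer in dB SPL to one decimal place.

91.4 dB SPL

For uncorrelated sources the intensities add, so convert each level to linear form, sum, and take 10·log₁₀ of the total.
Σ 10^(L/10) = 10^(90.6/10) + 10^(82.6/10) + 10^(77.0/10) = 1.380e+09.
L_total = 10·log₁₀(1.380e+09) = 91.40 dB SPL.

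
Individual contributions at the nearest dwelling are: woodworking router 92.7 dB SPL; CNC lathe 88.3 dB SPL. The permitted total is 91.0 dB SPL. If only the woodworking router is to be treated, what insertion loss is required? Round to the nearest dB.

5 dB

Everything except the woodworking router sums to 10^(88.3/10) = 6.761e+08 in linear terms, 88.30 dB SPL.
To meet 91.0 dB SPL overall, the treated woodworking router may contribute at most 10^(91.0/10) − 6.761e+08 = 5.828e+08, i.e. 87.66 dB SPL.
So the woodworking router must be reduced from 92.7 to 87.66 dB SPL: IL = 5.04 dB.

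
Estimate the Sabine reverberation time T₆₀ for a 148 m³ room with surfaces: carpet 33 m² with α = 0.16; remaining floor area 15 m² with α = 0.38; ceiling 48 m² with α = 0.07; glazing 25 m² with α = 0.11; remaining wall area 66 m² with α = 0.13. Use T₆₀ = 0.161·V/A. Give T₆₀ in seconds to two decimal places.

Total absorption A = 33·0.16 + 15·0.38 + 48·0.07 + 25·0.11 + 66·0.13 = 25.67 m² sabins.
T₆₀ = 0.161 × 148 / 25.67 = 0.928 s.

0.93 s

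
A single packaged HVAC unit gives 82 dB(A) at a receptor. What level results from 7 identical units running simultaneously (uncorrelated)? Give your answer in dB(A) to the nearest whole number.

With 7 equal, uncorrelated contributions the intensity is 7× that of one unit, giving a rise of 10·log₁₀ 7.
L_total = 82 + 10·log₁₀(7) = 82 + 8.451 = 90.45 dB(A).

90 dB(A)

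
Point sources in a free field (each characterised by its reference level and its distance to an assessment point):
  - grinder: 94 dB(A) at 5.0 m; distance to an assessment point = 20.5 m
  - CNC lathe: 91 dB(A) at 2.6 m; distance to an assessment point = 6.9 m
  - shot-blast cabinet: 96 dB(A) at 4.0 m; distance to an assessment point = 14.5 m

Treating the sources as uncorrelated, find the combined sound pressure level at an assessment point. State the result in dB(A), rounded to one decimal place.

88.0 dB(A)

First find each source's level at the receiver (point-source: −20·log₁₀(r/r_ref)), then combine on an intensity basis.
grinder: 94 − 20·log₁₀(20.5/5.0) = 94 − 12.26 = 81.74 dB(A).
CNC lathe: 91 − 20·log₁₀(6.9/2.6) = 91 − 8.48 = 82.52 dB(A).
shot-blast cabinet: 96 − 20·log₁₀(14.5/4.0) = 96 − 11.19 = 84.81 dB(A).
Σ 10^(L/10) = 6.311e+08 → L_total = 10·log₁₀(6.311e+08) = 88.00 dB(A).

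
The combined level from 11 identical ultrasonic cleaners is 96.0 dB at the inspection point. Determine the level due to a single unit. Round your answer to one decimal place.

11 equal contributions raise the level by 10·log₁₀ 11 = 10.414 dB, so each unit alone gives 96.0 − 10.414.

85.6 dB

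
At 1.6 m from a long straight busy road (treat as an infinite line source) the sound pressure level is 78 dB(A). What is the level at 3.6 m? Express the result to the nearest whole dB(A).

74 dB(A)

Line-source attenuation: ΔL = 10·log₁₀(r₂/r₁) = 10·log₁₀(3.6/1.6) = 3.522 dB.
L₂ = 78 − 10·log₁₀(3.6/1.6) = 78 − 3.522 = 74.48 dB(A).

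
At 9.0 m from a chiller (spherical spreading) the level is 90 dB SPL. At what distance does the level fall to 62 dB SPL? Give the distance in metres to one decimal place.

226.1 m

The 28.0 dB drop corresponds to a distance ratio of 10^(28.0/20) for a point source.
r₂ = 9.0·10^((90−62)/20) = 9.0·10^(28.0/20) = 226.07 m.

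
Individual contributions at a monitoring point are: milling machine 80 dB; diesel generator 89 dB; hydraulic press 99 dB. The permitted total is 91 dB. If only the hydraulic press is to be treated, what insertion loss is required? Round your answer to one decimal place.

13.4 dB

The untreated sources together contribute 10^(80/10) + 10^(89/10) = 8.943e+08, i.e. 89.51 dB.
To meet 91 dB overall, the treated hydraulic press may contribute at most 10^(91/10) − 8.943e+08 = 3.646e+08, i.e. 85.62 dB.
Required insertion loss = 99 − 85.62 = 13.38 dB.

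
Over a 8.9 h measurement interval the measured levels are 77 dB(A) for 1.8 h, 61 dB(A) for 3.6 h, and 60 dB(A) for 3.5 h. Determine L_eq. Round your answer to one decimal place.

70.4 dB(A)

Weight each interval's intensity by its duration and average over T = 8.9 h:
Σ tᵢ·10^(Lᵢ/10) = 1.8·10^(77/10) + 3.6·10^(61/10) + 3.5·10^(60/10) = 9.825e+07.
L_eq = 10·log₁₀(9.825e+07/8.9) = 70.43 dB(A).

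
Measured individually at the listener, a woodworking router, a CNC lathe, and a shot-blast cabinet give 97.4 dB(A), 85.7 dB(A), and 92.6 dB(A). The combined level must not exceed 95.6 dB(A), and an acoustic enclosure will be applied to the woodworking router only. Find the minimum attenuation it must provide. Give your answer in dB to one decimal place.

The untreated sources together contribute 10^(85.7/10) + 10^(92.6/10) = 2.191e+09, i.e. 93.41 dB(A).
The limit corresponds to 10^(95.6/10) = 3.631e+09; subtracting the fixed part leaves 1.440e+09 for the woodworking router, i.e. 91.58 dB(A).
Required insertion loss = 97.4 − 91.58 = 5.82 dB.

5.8 dB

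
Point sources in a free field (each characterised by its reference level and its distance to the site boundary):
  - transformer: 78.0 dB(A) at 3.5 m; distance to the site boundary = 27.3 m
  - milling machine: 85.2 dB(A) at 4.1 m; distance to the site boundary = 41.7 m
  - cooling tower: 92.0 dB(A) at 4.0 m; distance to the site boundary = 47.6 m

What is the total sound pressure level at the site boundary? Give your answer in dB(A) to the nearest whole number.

72 dB(A)

Apply inverse-square spreading to bring every level to the receiver, then sum 10^(L/10).
transformer: 78.0 − 20·log₁₀(27.3/3.5) = 78.0 − 17.84 = 60.16 dB(A).
milling machine: 85.2 − 20·log₁₀(41.7/4.1) = 85.2 − 20.15 = 65.05 dB(A).
cooling tower: 92.0 − 20·log₁₀(47.6/4.0) = 92.0 − 21.51 = 70.49 dB(A).
Σ 10^(L/10) = 1.543e+07 → L_total = 10·log₁₀(1.543e+07) = 71.88 dB(A).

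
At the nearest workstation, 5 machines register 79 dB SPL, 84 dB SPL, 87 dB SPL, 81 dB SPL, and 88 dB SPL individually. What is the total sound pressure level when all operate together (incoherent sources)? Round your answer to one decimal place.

For uncorrelated sources the intensities add, so convert each level to linear form, sum, and take 10·log₁₀ of the total.
Σ 10^(L/10) = 10^(79/10) + 10^(84/10) + 10^(87/10) + 10^(81/10) + 10^(88/10) = 1.589e+09.
L_total = 10·log₁₀(1.589e+09) = 92.01 dB SPL.

92.0 dB SPL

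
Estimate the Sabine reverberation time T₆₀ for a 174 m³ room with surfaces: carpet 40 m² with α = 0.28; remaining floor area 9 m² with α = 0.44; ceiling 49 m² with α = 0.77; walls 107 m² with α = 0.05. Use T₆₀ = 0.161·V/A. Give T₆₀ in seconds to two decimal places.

Total absorption A = 40·0.28 + 9·0.44 + 49·0.77 + 107·0.05 = 58.24 m² sabins.
T₆₀ = 0.161 × 174 / 58.24 = 0.481 s.

0.48 s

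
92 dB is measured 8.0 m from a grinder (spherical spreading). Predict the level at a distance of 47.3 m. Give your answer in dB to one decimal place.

Spherical spreading from a point source gives a 20·log₁₀(r₂/r₁) drop.
L₂ = 92 − 20·log₁₀(47.3/8.0) = 92 − 15.435 = 76.56 dB.

76.6 dB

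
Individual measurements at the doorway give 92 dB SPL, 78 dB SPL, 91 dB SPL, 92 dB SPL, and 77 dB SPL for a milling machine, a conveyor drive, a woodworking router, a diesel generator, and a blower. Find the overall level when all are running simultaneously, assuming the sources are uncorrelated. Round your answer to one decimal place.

Incoherent sources combine by intensity addition: L_total = 10·log₁₀(Σ 10^(L_i/10)).
Σ 10^(L/10) = 10^(92/10) + 10^(78/10) + 10^(91/10) + 10^(92/10) + 10^(77/10) = 4.542e+09.
L_total = 10·log₁₀(4.542e+09) = 96.57 dB SPL.

96.6 dB SPL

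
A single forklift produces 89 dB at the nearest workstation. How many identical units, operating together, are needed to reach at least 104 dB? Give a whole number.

32

Need L₁ + 10·log₁₀ N ≥ 104, i.e. log₁₀ N ≥ 1.50.
N ≥ 10^(15.0/10) = 31.623, so N = 32.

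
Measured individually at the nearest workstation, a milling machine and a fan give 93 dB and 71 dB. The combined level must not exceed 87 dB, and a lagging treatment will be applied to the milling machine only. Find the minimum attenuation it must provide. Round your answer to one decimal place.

Everything except the milling machine sums to 10^(71/10) = 1.259e+07 in linear terms, 71.00 dB.
To meet 87 dB overall, the treated milling machine may contribute at most 10^(87/10) − 1.259e+07 = 4.886e+08, i.e. 86.89 dB.
Required insertion loss = 93 − 86.89 = 6.11 dB.

6.1 dB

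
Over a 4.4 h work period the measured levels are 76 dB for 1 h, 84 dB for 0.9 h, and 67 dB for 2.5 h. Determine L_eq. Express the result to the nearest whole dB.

Weight each interval's intensity by its duration and average over T = 4.4 h:
Σ tᵢ·10^(Lᵢ/10) = 1·10^(76/10) + 0.9·10^(84/10) + 2.5·10^(67/10) = 2.784e+08.
L_eq = 10·log₁₀(2.784e+08/4.4) = 78.01 dB.

78 dB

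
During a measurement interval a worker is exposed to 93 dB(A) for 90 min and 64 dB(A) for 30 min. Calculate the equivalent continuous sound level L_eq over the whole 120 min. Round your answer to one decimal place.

L_eq = 10·log₁₀[(1/T)·Σ tᵢ·10^(Lᵢ/10)] with T = 120 min.
Σ tᵢ·10^(Lᵢ/10) = 90·10^(93/10) + 30·10^(64/10) = 1.796e+11.
L_eq = 10·log₁₀(1.796e+11/120) = 91.75 dB(A).

91.8 dB(A)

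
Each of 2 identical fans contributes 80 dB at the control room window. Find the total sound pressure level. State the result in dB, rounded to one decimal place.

83.0 dB

With 2 equal, uncorrelated contributions the intensity is 2× that of one unit, giving a rise of 10·log₁₀ 2.
L_total = 80 + 10·log₁₀(2) = 80 + 3.010 = 83.01 dB.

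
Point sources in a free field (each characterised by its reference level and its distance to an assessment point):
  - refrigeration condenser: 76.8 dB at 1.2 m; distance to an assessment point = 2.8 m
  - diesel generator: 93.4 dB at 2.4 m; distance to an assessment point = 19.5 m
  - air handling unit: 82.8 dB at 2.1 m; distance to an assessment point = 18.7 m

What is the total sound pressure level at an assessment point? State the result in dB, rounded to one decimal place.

Apply inverse-square spreading to bring every level to the receiver, then sum 10^(L/10).
refrigeration condenser: 76.8 − 20·log₁₀(2.8/1.2) = 76.8 − 7.36 = 69.44 dB.
diesel generator: 93.4 − 20·log₁₀(19.5/2.4) = 93.4 − 18.20 = 75.20 dB.
air handling unit: 82.8 − 20·log₁₀(18.7/2.1) = 82.8 − 18.99 = 63.81 dB.
Σ 10^(L/10) = 4.433e+07 → L_total = 10·log₁₀(4.433e+07) = 76.47 dB.

76.5 dB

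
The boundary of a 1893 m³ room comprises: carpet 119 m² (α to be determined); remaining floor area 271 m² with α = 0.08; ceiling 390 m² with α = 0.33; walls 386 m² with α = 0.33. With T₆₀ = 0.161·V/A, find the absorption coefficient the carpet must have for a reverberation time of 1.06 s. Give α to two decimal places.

0.08

From T₆₀ = 0.161·V/A, the target T₆₀ = 1.06 s needs A = 0.161·1893/1.06 = 287.52 m².
Absorption from the other surfaces = 271·0.08 + 390·0.33 + 386·0.33 = 277.76 m², so the carpet must supply 9.76 m² over 119 m².
α = 9.76/119 = 0.082.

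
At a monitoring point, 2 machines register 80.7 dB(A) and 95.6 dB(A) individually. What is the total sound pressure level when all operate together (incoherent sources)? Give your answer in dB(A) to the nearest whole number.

96 dB(A)

For uncorrelated sources the intensities add, so convert each level to linear form, sum, and take 10·log₁₀ of the total.
Σ 10^(L/10) = 10^(80.7/10) + 10^(95.6/10) = 3.748e+09.
L_total = 10·log₁₀(3.748e+09) = 95.74 dB(A).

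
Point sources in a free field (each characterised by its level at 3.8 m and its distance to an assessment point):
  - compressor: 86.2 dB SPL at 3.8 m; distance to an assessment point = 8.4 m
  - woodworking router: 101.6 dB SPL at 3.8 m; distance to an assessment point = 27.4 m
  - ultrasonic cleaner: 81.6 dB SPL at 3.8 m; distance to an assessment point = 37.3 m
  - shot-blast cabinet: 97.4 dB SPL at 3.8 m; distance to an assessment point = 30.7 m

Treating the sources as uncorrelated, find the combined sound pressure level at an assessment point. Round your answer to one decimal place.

86.5 dB SPL

Propagate each source to the receiver with L = L_ref − 20·log₁₀(r/r_ref), then add intensities.
compressor: 86.2 − 20·log₁₀(8.4/3.8) = 86.2 − 6.89 = 79.31 dB SPL.
woodworking router: 101.6 − 20·log₁₀(27.4/3.8) = 101.6 − 17.16 = 84.44 dB SPL.
ultrasonic cleaner: 81.6 − 20·log₁₀(37.3/3.8) = 81.6 − 19.84 = 61.76 dB SPL.
shot-blast cabinet: 97.4 − 20·log₁₀(30.7/3.8) = 97.4 − 18.15 = 79.25 dB SPL.
Σ 10^(L/10) = 4.490e+08 → L_total = 10·log₁₀(4.490e+08) = 86.52 dB SPL.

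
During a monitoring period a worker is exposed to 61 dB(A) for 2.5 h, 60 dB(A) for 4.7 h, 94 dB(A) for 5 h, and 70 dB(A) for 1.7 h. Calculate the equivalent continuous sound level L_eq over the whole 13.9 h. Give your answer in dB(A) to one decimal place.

89.6 dB(A)

The energy average is taken in the linear domain: L_eq = 10·log₁₀[(Σ tᵢ·10^(Lᵢ/10))/T], T = 13.9 h.
Σ tᵢ·10^(Lᵢ/10) = 2.5·10^(61/10) + 4.7·10^(60/10) + 5·10^(94/10) + 1.7·10^(70/10) = 1.258e+10.
L_eq = 10·log₁₀(1.258e+10/13.9) = 89.57 dB(A).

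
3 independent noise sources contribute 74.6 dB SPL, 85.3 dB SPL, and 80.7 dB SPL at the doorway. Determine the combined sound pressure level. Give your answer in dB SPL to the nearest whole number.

Incoherent sources combine by intensity addition: L_total = 10·log₁₀(Σ 10^(L_i/10)).
Σ 10^(L/10) = 10^(74.6/10) + 10^(85.3/10) + 10^(80.7/10) = 4.852e+08.
L_total = 10·log₁₀(4.852e+08) = 86.86 dB SPL.

87 dB SPL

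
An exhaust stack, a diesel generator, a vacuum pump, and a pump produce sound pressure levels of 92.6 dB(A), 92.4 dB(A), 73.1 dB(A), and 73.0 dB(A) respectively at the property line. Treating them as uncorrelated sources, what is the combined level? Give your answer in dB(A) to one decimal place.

For uncorrelated sources the intensities add, so convert each level to linear form, sum, and take 10·log₁₀ of the total.
Σ 10^(L/10) = 10^(92.6/10) + 10^(92.4/10) + 10^(73.1/10) + 10^(73.0/10) = 3.598e+09.
L_total = 10·log₁₀(3.598e+09) = 95.56 dB(A).

95.6 dB(A)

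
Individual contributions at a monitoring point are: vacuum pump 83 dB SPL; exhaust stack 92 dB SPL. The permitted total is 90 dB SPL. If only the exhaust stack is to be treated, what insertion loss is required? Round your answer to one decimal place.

3.0 dB

Everything except the exhaust stack sums to 10^(83/10) = 1.995e+08 in linear terms, 83.00 dB SPL.
To meet 90 dB SPL overall, the treated exhaust stack may contribute at most 10^(90/10) − 1.995e+08 = 8.005e+08, i.e. 89.03 dB SPL.
So the exhaust stack must be reduced from 92 to 89.03 dB SPL: IL = 2.97 dB.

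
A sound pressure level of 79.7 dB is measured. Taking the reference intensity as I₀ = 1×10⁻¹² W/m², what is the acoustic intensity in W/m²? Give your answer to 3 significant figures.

I = I₀·10^(L/10) = 10⁻¹² × 10^(79.7/10) = 10^(-4.030).

9.33e-05 W/m²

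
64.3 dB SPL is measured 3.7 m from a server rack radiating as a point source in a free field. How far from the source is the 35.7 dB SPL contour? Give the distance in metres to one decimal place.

99.6 m

The 28.6 dB drop corresponds to a distance ratio of 10^(28.6/20) for a point source.
r₂ = 3.7·10^((64.3−35.7)/20) = 3.7·10^(28.6/20) = 99.59 m.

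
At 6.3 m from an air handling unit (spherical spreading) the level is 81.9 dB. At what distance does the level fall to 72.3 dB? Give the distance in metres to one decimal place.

19.0 m

For a point source L₁ − L₂ = 20·log₁₀(r₂/r₁), so r₂ = r₁·10^((L₁−L₂)/20).
r₂ = 6.3·10^((81.9−72.3)/20) = 6.3·10^(9.6/20) = 19.03 m.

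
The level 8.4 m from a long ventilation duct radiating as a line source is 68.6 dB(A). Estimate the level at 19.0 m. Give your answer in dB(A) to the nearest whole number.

For a line source, L₂ = L₁ − 10·log₁₀(r₂/r₁).
L₂ = 68.6 − 10·log₁₀(19.0/8.4) = 68.6 − 3.545 = 65.06 dB(A).

65 dB(A)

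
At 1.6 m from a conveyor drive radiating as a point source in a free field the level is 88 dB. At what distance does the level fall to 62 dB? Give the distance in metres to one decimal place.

For a point source L₁ − L₂ = 20·log₁₀(r₂/r₁), so r₂ = r₁·10^((L₁−L₂)/20).
r₂ = 1.6·10^((88−62)/20) = 1.6·10^(26.0/20) = 31.92 m.

31.9 m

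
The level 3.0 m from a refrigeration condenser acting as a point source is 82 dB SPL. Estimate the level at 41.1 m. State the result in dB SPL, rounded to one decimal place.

Point-source attenuation: ΔL = 20·log₁₀(r₂/r₁) = 20·log₁₀(41.1/3.0) = 22.734 dB.
L₂ = 82 − 20·log₁₀(41.1/3.0) = 82 − 22.734 = 59.27 dB SPL.

59.3 dB SPL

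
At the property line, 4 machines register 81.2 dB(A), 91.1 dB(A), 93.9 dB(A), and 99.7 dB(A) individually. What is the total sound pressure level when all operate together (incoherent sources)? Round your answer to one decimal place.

101.2 dB(A)

For uncorrelated sources the intensities add, so convert each level to linear form, sum, and take 10·log₁₀ of the total.
Σ 10^(L/10) = 10^(81.2/10) + 10^(91.1/10) + 10^(93.9/10) + 10^(99.7/10) = 1.321e+10.
L_total = 10·log₁₀(1.321e+10) = 101.21 dB(A).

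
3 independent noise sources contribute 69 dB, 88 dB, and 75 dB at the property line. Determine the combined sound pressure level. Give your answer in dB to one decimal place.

Incoherent sources combine by intensity addition: L_total = 10·log₁₀(Σ 10^(L_i/10)).
Σ 10^(L/10) = 10^(69/10) + 10^(88/10) + 10^(75/10) = 6.705e+08.
L_total = 10·log₁₀(6.705e+08) = 88.26 dB.

88.3 dB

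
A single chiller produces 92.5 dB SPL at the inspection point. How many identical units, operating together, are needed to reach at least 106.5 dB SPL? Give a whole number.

26

The shortfall is 106.5 − 92.5 = 14.0 dB, and N units add 10·log₁₀ N, so need 10·log₁₀ N ≥ 14.0.
N ≥ 10^(14.0/10) = 25.119, so N = 26.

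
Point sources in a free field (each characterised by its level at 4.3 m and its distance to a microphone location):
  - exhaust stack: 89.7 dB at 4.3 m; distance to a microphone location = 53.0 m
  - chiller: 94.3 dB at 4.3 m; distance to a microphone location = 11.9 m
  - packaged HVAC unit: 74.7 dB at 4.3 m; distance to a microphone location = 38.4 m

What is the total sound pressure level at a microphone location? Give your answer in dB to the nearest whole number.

First find each source's level at the receiver (point-source: −20·log₁₀(r/r_ref)), then combine on an intensity basis.
exhaust stack: 89.7 − 20·log₁₀(53.0/4.3) = 89.7 − 21.82 = 67.88 dB.
chiller: 94.3 − 20·log₁₀(11.9/4.3) = 94.3 − 8.84 = 85.46 dB.
packaged HVAC unit: 74.7 − 20·log₁₀(38.4/4.3) = 74.7 − 19.02 = 55.68 dB.
Σ 10^(L/10) = 3.579e+08 → L_total = 10·log₁₀(3.579e+08) = 85.54 dB.

86 dB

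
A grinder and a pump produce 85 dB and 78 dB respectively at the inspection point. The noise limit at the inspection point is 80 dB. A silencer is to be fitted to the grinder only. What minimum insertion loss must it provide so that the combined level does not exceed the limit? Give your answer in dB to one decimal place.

9.3 dB

The untreated sources together contribute 10^(78/10) = 6.310e+07, i.e. 78.00 dB.
To meet 80 dB overall, the treated grinder may contribute at most 10^(80/10) − 6.310e+07 = 3.690e+07, i.e. 75.67 dB.
Required insertion loss = 85 − 75.67 = 9.33 dB.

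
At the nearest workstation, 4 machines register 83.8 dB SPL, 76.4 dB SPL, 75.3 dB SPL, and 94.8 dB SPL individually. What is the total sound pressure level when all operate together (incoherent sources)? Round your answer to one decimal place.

95.2 dB SPL

For uncorrelated sources the intensities add, so convert each level to linear form, sum, and take 10·log₁₀ of the total.
Σ 10^(L/10) = 10^(83.8/10) + 10^(76.4/10) + 10^(75.3/10) + 10^(94.8/10) = 3.337e+09.
L_total = 10·log₁₀(3.337e+09) = 95.23 dB SPL.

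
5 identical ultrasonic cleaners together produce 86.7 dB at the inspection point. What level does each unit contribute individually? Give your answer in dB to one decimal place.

Dividing the total intensity by 5 lowers the level by 10·log₁₀ 5 = 6.990 dB: L₁ = 86.7 − 6.990.

79.7 dB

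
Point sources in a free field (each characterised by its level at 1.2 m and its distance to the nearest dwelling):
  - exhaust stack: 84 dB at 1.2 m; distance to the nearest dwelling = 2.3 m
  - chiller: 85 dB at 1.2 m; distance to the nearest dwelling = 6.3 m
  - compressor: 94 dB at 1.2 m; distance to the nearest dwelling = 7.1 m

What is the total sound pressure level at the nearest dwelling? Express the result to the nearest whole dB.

Propagate each source to the receiver with L = L_ref − 20·log₁₀(r/r_ref), then add intensities.
exhaust stack: 84 − 20·log₁₀(2.3/1.2) = 84 − 5.65 = 78.35 dB.
chiller: 85 − 20·log₁₀(6.3/1.2) = 85 − 14.40 = 70.60 dB.
compressor: 94 − 20·log₁₀(7.1/1.2) = 94 − 15.44 = 78.56 dB.
Σ 10^(L/10) = 1.516e+08 → L_total = 10·log₁₀(1.516e+08) = 81.81 dB.

82 dB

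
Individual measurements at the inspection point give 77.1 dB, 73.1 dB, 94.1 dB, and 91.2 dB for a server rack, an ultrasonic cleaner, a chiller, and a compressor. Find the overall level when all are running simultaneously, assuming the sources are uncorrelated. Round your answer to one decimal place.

96.0 dB

For uncorrelated sources the intensities add, so convert each level to linear form, sum, and take 10·log₁₀ of the total.
Σ 10^(L/10) = 10^(77.1/10) + 10^(73.1/10) + 10^(94.1/10) + 10^(91.2/10) = 3.960e+09.
L_total = 10·log₁₀(3.960e+09) = 95.98 dB.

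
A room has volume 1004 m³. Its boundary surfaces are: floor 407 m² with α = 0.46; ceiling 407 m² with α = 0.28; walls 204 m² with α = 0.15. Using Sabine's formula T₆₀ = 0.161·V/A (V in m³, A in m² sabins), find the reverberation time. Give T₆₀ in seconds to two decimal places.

Summing Sᵢαᵢ: 407·0.46 + 407·0.28 + 204·0.15 = 331.78 m².
T₆₀ = 0.161·V/A = 0.161·1004/331.78 = 0.487 s.

0.49 s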